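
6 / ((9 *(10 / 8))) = 8 / 15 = 0.53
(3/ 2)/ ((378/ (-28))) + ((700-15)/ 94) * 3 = 18401/ 846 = 21.75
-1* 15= -15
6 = 6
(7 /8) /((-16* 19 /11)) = -77 /2432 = -0.03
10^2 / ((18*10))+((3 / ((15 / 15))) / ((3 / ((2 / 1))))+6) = 77 / 9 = 8.56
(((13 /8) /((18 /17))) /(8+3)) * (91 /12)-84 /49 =-87319 /133056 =-0.66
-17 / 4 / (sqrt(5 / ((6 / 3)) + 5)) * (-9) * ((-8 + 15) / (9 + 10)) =357 * sqrt(30) / 380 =5.15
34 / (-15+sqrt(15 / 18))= -612 / 269 -34*sqrt(30) / 1345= -2.41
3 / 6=1 / 2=0.50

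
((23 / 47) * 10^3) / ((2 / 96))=23489.36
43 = 43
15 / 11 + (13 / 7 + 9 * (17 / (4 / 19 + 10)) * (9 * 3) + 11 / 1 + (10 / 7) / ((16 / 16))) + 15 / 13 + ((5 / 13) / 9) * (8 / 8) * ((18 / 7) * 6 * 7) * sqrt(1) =82726849 / 194194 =426.00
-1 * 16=-16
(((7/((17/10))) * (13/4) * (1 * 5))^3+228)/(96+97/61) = 718793999407/233976712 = 3072.07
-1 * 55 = -55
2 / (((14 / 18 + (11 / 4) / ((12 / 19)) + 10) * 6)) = 48 / 2179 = 0.02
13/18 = 0.72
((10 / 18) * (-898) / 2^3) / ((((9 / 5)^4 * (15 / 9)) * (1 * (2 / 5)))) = -1403125 / 157464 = -8.91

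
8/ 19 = 0.42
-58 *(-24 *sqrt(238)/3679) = 1392 *sqrt(238)/3679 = 5.84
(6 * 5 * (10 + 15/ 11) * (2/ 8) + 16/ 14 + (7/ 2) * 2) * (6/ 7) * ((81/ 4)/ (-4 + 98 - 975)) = -3494097/ 1899436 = -1.84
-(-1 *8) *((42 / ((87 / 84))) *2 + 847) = 215320 / 29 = 7424.83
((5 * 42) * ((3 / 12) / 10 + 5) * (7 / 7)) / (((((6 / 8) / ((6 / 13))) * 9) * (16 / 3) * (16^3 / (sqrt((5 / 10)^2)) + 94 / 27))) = 37989 / 23012912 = 0.00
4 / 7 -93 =-647 / 7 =-92.43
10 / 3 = 3.33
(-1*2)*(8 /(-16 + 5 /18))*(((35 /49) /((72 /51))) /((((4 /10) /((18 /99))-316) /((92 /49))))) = -0.00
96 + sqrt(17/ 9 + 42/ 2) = sqrt(206)/ 3 + 96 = 100.78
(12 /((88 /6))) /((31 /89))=801 /341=2.35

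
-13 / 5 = -2.60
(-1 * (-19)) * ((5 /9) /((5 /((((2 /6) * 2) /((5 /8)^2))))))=2432 /675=3.60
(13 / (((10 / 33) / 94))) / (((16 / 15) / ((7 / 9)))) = 47047 / 16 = 2940.44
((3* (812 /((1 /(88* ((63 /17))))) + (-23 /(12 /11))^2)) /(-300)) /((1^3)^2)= -129867397 /48960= -2652.52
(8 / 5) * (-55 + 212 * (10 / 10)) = 251.20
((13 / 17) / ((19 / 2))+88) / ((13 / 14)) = 398300 / 4199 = 94.86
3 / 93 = 1 / 31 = 0.03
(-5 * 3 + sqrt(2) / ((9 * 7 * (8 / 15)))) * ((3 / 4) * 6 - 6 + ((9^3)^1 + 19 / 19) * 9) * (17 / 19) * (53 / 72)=-19727395 / 304 + 19727395 * sqrt(2) / 153216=-64710.66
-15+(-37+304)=252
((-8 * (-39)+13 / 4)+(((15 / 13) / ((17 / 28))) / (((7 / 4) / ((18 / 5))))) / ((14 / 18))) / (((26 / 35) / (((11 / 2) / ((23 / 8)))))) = 824.79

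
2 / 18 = 1 / 9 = 0.11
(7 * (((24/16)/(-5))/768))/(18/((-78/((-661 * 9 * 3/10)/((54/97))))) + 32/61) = -5551/1502941568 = -0.00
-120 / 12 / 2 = -5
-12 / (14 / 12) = -72 / 7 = -10.29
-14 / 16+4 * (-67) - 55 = -323.88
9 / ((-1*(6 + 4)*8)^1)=-9 / 80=-0.11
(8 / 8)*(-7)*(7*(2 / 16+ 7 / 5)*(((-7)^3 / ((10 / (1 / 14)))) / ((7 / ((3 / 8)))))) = 62769 / 6400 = 9.81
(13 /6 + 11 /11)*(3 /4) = 19 /8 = 2.38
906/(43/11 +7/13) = 21593/106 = 203.71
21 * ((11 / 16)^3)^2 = 37202781 / 16777216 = 2.22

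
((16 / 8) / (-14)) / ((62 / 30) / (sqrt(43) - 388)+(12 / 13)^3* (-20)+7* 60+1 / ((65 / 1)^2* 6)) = -508281047758748550 / 1438358710643805142451 - 17265124500* sqrt(43) / 1438358710643805142451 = -0.00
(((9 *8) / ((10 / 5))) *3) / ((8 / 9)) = 243 / 2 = 121.50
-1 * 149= -149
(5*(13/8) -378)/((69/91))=-269269/552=-487.81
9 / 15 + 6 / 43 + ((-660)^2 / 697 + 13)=95712938 / 149855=638.70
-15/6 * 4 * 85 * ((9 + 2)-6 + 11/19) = -90100/19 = -4742.11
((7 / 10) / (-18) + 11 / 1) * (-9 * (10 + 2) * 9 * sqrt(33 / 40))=-53271 * sqrt(330) / 100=-9677.16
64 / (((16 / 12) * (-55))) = -48 / 55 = -0.87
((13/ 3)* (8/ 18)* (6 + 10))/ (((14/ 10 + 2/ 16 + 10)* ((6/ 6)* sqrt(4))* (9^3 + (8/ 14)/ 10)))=582400/ 317610099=0.00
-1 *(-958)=958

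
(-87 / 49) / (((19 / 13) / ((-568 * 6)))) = 3854448 / 931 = 4140.12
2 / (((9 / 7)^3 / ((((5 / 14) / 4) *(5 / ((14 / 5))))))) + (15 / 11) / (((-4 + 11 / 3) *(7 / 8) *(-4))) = 592255 / 449064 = 1.32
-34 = -34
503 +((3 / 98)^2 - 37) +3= 4504285 / 9604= 469.00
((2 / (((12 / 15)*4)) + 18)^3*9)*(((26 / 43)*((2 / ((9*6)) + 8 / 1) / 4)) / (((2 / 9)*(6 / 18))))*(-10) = -419927585805 / 44032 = -9536872.86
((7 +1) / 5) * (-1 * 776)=-6208 / 5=-1241.60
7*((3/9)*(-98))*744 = -170128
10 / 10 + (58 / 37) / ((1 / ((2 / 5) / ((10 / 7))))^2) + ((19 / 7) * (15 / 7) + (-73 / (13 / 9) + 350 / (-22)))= -9642543606 / 162036875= -59.51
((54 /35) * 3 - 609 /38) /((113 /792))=-6002964 /75145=-79.89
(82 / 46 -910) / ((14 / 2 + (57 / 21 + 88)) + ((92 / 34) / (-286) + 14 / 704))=-11374979616 / 1223954315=-9.29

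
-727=-727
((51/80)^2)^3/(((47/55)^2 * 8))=2129150823921/185304350720000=0.01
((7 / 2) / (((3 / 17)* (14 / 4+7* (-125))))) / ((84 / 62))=-527 / 31374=-0.02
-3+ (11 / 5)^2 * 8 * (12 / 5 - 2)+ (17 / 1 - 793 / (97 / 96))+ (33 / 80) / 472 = -69164594791 / 91568000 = -755.34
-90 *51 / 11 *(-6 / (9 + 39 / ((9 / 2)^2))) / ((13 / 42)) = 6246072 / 8437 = 740.32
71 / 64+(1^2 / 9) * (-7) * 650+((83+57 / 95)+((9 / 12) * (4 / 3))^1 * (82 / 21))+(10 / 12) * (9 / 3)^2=-8254339 / 20160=-409.44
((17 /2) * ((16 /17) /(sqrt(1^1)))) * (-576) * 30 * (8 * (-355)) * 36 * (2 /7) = 28267315200 /7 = 4038187885.71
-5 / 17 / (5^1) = -1 / 17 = -0.06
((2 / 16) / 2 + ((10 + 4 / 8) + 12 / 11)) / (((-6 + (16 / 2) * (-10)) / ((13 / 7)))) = -3809 / 15136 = -0.25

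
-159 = -159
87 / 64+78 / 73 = 11343 / 4672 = 2.43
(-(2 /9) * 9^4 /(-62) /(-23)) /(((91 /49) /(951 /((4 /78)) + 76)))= -190040823 /18538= -10251.42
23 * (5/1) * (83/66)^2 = 792235/4356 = 181.87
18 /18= 1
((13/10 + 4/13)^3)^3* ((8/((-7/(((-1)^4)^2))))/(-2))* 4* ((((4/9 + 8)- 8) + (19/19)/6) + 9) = 131632363157333105943997/83510432562375000000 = 1576.24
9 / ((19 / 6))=54 / 19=2.84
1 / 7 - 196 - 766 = -6733 / 7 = -961.86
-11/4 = -2.75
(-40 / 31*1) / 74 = -20 / 1147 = -0.02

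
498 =498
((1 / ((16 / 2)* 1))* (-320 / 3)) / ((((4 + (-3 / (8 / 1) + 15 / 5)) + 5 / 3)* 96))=-10 / 597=-0.02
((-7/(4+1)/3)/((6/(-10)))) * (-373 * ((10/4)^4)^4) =-675467567.31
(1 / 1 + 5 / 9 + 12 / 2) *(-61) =-4148 / 9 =-460.89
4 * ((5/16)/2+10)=325/8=40.62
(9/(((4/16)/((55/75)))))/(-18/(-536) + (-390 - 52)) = -35376/592235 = -0.06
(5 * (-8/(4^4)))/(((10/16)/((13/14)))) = -0.23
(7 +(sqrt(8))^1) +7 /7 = 2 * sqrt(2) +8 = 10.83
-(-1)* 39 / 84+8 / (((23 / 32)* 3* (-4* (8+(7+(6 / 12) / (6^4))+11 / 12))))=10787555 / 26569508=0.41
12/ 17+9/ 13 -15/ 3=-796/ 221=-3.60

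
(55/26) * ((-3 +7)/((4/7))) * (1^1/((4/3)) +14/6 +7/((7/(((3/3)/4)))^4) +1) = 59160805/978432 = 60.46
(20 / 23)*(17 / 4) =85 / 23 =3.70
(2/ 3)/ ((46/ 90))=30/ 23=1.30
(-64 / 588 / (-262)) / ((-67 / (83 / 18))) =-332 / 11611971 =-0.00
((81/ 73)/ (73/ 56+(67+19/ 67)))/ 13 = 303912/ 244214711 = 0.00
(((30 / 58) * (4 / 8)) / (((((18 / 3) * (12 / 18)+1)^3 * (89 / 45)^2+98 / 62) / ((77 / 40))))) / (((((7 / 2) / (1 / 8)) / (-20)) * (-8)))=414315 / 4572159488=0.00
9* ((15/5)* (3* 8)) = 648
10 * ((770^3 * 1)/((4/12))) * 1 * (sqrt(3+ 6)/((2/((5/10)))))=10271992500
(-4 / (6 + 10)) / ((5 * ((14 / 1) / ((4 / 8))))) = -1 / 560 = -0.00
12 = 12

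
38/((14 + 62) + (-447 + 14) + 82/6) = -57/515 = -0.11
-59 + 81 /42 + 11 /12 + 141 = 7127 /84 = 84.85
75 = 75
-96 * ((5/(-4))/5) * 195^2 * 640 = 584064000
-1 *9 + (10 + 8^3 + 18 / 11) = 5661 / 11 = 514.64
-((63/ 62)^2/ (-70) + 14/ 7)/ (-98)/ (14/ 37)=2823581/ 52739680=0.05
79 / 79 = 1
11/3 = 3.67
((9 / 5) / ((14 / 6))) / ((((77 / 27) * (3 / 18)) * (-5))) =-4374 / 13475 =-0.32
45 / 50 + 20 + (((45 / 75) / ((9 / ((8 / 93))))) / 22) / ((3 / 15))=641461 / 30690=20.90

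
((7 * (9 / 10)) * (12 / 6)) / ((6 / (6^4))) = 2721.60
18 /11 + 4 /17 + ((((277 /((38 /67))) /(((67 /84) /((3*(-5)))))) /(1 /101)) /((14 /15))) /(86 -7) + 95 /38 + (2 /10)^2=-176507926501 /14034350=-12576.85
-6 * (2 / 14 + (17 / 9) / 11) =-1.89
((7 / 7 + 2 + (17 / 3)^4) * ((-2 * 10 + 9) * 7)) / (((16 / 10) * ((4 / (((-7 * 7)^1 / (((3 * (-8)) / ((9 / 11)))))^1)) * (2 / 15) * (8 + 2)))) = -35913815 / 2304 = -15587.59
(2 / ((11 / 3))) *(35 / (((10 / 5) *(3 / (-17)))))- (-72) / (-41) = -25187 / 451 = -55.85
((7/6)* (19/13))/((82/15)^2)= 9975/174824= 0.06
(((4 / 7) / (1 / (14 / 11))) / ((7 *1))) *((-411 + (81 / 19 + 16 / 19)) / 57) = -61696 / 83391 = -0.74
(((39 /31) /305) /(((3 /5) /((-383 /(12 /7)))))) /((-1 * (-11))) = -34853 /249612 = -0.14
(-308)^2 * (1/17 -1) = -1517824/17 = -89283.76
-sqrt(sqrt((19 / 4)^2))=-sqrt(19) / 2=-2.18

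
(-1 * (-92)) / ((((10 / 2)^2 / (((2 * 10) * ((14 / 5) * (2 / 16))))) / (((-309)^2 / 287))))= 8784252 / 1025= 8570.00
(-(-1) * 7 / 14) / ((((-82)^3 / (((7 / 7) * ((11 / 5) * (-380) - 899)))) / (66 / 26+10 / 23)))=1542415 / 329718064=0.00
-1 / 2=-0.50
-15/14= -1.07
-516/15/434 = -86/1085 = -0.08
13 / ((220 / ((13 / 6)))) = 169 / 1320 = 0.13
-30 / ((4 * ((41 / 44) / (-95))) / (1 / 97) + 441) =-15675 / 228434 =-0.07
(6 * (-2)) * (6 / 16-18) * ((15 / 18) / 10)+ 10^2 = 941 / 8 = 117.62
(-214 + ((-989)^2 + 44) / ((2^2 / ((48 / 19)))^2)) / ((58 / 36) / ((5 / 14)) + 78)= 6335032770 / 1340393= 4726.25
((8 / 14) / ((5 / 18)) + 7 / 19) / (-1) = -1613 / 665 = -2.43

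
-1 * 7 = -7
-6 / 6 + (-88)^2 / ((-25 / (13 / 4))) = -25193 / 25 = -1007.72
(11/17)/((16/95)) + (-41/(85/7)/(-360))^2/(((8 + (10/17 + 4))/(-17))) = 45283674727/11787120000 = 3.84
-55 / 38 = -1.45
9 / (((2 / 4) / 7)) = 126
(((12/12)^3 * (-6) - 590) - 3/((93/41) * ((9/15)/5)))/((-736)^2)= -56453/50377728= -0.00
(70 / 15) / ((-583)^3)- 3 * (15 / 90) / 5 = -594466001 / 5944658610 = -0.10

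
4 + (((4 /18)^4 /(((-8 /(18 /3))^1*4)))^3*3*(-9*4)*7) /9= 13947137632 /3486784401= 4.00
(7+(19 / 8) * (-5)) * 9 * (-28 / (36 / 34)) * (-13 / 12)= -20111 / 16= -1256.94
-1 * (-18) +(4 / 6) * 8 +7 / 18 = 427 / 18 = 23.72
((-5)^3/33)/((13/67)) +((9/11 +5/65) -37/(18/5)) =-74401/2574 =-28.90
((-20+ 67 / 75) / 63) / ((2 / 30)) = -1433 / 315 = -4.55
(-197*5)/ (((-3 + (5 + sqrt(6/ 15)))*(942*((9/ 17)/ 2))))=-1.50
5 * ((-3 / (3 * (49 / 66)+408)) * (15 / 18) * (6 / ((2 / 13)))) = -429 / 361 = -1.19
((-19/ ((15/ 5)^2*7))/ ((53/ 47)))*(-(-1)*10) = -8930/ 3339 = -2.67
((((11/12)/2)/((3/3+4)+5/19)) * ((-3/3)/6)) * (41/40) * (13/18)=-111397/10368000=-0.01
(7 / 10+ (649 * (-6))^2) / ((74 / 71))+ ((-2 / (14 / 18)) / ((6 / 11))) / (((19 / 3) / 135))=1431854551481 / 98420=14548410.40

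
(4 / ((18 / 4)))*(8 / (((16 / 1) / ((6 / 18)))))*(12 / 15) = 16 / 135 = 0.12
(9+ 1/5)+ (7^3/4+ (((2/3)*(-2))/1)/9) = 51193/540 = 94.80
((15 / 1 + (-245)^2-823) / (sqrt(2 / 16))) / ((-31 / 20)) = -2368680* sqrt(2) / 31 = -108058.69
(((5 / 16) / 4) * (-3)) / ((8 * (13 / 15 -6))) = 225 / 39424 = 0.01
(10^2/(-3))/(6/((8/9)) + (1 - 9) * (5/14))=-8.56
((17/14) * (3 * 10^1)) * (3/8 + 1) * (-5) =-14025/56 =-250.45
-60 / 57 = -20 / 19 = -1.05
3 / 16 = 0.19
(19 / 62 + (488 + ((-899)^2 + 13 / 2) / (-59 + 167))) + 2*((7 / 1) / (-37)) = 7971.33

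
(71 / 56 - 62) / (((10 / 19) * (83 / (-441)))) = 4070997 / 6640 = 613.10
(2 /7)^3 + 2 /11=774 /3773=0.21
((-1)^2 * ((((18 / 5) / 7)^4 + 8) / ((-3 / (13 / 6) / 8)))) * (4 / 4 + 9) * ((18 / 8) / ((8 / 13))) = -511646486 / 300125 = -1704.78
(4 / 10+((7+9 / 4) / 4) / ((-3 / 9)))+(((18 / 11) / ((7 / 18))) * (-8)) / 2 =-143951 / 6160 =-23.37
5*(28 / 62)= 70 / 31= 2.26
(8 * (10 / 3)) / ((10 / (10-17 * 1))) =-56 / 3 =-18.67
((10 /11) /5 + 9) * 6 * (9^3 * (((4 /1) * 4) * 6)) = 42410304 /11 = 3855482.18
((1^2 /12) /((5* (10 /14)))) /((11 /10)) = 7 /330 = 0.02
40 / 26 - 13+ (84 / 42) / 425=-11.46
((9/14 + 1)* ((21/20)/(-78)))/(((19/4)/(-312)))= 138/95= 1.45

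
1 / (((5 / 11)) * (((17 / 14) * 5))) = 154 / 425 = 0.36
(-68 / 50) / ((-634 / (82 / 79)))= 1394 / 626075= 0.00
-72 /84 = -6 /7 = -0.86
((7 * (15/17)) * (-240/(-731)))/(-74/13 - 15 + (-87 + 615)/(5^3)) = -5850000/47508421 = -0.12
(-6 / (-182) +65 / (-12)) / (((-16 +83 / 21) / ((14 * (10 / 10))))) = 41153 / 6578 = 6.26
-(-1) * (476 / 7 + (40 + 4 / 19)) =2056 / 19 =108.21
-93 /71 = -1.31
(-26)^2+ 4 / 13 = 8792 / 13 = 676.31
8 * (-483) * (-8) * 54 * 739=1233574272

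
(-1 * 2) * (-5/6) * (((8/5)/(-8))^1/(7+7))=-1/42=-0.02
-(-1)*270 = 270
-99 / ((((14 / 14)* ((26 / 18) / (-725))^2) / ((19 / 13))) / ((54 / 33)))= -131047773750 / 2197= -59648508.76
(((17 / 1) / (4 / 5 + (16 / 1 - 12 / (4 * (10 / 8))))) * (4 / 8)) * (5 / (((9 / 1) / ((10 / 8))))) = 2125 / 5184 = 0.41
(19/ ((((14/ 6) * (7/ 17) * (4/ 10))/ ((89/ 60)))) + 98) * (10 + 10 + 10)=1007445/ 196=5140.03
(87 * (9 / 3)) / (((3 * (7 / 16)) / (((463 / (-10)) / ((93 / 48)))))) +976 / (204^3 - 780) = -10942103300188 / 2302609785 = -4752.04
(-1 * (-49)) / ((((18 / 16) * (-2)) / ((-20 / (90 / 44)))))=17248 / 81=212.94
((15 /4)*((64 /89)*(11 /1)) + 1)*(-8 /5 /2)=-24.53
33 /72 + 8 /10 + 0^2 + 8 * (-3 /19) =-11 /2280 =-0.00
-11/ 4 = -2.75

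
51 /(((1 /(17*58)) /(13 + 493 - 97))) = 20566974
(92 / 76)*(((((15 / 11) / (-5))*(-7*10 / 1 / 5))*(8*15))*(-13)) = -7210.33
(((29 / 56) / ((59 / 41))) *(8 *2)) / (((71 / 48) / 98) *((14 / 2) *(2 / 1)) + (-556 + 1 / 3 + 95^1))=-38048 / 3042689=-0.01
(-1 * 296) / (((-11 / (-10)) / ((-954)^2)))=-2693943360 / 11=-244903941.82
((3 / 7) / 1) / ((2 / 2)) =3 / 7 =0.43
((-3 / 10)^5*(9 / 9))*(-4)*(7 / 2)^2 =11907 / 100000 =0.12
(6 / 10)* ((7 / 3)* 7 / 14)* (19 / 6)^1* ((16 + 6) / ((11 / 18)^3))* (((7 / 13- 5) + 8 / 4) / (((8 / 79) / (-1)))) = 40851216 / 7865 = 5194.05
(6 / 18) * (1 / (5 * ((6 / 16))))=0.18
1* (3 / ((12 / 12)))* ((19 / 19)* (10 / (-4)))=-15 / 2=-7.50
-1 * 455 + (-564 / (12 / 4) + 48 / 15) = -3199 / 5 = -639.80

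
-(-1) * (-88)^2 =7744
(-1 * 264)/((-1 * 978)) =44/163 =0.27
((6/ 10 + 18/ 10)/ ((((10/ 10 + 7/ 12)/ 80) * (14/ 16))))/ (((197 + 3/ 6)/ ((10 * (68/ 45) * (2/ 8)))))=139264/ 52535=2.65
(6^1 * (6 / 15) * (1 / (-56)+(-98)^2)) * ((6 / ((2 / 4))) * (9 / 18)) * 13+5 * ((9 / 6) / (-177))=7425184163 / 4130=1797865.41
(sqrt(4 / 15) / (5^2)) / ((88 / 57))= 19*sqrt(15) / 5500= 0.01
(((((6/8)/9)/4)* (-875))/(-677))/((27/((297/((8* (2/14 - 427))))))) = -67375/776784384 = -0.00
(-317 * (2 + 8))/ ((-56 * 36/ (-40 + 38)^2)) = 1585/ 252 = 6.29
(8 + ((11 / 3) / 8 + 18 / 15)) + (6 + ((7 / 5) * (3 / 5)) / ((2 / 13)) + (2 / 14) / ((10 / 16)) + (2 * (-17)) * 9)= -1195543 / 4200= -284.65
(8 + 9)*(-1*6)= -102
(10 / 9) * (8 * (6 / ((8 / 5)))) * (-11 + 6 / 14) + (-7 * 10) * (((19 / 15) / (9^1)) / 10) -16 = -369.37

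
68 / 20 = 17 / 5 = 3.40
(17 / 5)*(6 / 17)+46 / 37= 452 / 185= 2.44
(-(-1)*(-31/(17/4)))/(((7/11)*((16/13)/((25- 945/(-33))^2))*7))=-35071075/9163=-3827.47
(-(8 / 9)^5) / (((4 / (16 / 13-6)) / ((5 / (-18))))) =-1269760 / 6908733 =-0.18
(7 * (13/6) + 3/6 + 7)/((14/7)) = 34/3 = 11.33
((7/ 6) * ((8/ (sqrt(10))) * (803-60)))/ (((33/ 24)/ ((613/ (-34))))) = -25505704 * sqrt(10)/ 2805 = -28754.41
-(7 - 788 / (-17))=-53.35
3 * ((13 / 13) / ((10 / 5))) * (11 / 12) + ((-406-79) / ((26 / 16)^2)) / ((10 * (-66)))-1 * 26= -1086253 / 44616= -24.35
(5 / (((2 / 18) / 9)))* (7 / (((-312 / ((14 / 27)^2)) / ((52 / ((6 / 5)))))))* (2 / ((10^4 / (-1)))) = 343 / 16200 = 0.02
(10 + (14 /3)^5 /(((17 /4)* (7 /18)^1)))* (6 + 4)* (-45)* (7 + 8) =-154811500 /17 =-9106558.82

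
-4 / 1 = -4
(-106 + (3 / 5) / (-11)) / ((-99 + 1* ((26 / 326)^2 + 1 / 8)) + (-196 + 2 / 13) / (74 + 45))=1917995067352 / 1817801703355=1.06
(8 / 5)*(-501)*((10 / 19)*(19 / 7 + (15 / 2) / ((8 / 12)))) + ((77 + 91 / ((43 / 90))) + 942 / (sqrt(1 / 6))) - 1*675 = -36023944 / 5719 + 942*sqrt(6) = -3991.57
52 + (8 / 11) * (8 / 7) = 52.83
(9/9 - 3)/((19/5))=-10/19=-0.53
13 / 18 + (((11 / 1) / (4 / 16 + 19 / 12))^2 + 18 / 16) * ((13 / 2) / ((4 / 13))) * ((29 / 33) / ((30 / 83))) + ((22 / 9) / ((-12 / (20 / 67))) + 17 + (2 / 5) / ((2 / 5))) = 2229216781 / 1157760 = 1925.46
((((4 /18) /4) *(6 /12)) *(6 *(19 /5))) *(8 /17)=76 /255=0.30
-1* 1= -1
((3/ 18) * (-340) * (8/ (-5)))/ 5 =272/ 15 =18.13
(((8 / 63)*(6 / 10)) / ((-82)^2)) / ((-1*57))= -0.00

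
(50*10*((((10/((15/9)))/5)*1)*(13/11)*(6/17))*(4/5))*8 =299520/187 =1601.71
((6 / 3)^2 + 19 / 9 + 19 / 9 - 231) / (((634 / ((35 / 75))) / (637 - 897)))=42.63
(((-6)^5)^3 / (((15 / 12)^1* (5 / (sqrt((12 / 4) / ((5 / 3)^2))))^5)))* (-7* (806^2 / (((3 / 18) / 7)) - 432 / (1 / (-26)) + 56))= 6287305549137416552448* sqrt(3) / 390625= 27878227593768309.40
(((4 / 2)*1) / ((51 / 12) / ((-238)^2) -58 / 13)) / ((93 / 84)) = -9702784 / 23963341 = -0.40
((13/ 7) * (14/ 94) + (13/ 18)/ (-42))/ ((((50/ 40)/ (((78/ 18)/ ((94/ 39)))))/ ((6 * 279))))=48287863/ 77315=624.56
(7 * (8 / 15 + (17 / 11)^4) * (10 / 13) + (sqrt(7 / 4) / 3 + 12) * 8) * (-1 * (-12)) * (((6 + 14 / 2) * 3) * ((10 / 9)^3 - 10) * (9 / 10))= -186171686696 / 395307 - 130832 * sqrt(7) / 27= -483775.02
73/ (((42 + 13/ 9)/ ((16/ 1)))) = 10512/ 391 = 26.88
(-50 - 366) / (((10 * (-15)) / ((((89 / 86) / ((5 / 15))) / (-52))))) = -0.17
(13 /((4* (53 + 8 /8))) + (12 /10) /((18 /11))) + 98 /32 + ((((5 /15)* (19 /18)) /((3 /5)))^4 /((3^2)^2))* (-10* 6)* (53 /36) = 779725793689 /209207064060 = 3.73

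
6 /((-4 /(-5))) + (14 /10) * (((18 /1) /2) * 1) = 201 /10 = 20.10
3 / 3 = 1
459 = 459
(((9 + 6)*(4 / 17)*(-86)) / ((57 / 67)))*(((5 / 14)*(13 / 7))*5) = -18726500 / 15827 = -1183.20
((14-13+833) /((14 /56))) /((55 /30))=20016 /11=1819.64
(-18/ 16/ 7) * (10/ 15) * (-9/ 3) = 9/ 28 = 0.32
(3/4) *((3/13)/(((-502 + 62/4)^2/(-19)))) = -0.00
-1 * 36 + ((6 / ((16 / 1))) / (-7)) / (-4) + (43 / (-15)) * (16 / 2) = -197971 / 3360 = -58.92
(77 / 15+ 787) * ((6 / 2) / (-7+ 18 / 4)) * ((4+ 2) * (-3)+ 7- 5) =380224 / 25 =15208.96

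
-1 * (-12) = 12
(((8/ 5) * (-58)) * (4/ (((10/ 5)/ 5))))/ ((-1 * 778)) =464/ 389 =1.19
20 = 20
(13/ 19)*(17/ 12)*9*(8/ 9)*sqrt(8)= 884*sqrt(2)/ 57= 21.93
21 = 21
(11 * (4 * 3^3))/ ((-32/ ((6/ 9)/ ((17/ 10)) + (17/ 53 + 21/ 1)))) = -2905155/ 3604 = -806.09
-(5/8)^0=-1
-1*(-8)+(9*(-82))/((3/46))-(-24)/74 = -418384/37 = -11307.68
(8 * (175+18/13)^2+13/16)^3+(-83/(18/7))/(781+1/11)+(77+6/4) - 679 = 1473246051065044505193778980109/95551356506112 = 15418368769791430.80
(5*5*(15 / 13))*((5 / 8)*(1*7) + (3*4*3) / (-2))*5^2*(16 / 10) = -204375 / 13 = -15721.15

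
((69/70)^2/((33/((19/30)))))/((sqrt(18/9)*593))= 10051*sqrt(2)/639254000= 0.00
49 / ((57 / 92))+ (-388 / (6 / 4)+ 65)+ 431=6012 / 19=316.42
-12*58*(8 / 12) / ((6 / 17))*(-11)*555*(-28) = -224729120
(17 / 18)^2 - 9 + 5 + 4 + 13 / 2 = 2395 / 324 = 7.39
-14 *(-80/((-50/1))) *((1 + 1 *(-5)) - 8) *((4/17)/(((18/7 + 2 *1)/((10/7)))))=336/17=19.76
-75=-75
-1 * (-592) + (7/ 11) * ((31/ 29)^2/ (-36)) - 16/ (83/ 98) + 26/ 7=111607778437/ 193493916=576.80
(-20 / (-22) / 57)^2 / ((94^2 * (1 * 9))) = 25 / 7815797649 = 0.00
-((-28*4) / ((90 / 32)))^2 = -3211264 / 2025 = -1585.81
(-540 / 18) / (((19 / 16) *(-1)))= 480 / 19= 25.26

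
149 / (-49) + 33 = 1468 / 49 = 29.96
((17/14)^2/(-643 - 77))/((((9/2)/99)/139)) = -441881/70560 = -6.26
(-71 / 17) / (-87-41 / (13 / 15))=923 / 29682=0.03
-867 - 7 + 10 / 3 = -2612 / 3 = -870.67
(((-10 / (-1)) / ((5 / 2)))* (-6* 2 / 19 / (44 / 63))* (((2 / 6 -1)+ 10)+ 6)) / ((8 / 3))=-4347 / 209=-20.80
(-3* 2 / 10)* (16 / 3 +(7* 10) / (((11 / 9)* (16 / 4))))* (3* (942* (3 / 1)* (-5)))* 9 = 49481847 / 11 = 4498349.73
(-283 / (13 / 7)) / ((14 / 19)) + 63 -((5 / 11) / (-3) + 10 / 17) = -2103949 / 14586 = -144.24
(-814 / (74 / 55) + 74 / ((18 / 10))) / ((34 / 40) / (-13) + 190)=-1319500 / 444447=-2.97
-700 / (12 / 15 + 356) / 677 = -875 / 301942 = -0.00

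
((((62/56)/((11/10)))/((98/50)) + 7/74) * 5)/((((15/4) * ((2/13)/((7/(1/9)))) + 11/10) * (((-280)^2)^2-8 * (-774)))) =6366975/14275968301886368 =0.00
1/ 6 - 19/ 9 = -35/ 18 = -1.94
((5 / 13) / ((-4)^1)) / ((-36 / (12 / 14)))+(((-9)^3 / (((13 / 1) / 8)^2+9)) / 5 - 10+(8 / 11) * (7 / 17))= -33808816373 / 1521319800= -22.22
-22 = -22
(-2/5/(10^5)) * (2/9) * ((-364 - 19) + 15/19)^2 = -13184161/101531250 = -0.13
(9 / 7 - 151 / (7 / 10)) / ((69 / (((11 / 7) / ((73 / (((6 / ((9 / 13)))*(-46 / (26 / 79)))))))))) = 2608738 / 32193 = 81.03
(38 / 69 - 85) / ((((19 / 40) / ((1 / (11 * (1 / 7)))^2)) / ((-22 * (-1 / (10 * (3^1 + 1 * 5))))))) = -285523 / 14421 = -19.80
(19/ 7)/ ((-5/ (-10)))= 38/ 7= 5.43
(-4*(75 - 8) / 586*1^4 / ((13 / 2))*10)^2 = 0.50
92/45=2.04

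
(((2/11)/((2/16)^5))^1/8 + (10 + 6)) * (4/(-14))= -217.35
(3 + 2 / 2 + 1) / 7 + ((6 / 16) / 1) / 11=461 / 616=0.75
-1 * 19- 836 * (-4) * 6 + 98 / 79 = 1583653 / 79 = 20046.24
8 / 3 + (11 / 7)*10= 386 / 21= 18.38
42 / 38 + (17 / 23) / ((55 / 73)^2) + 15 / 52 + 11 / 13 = 243475359 / 68740100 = 3.54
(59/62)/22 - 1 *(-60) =81899/1364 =60.04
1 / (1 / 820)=820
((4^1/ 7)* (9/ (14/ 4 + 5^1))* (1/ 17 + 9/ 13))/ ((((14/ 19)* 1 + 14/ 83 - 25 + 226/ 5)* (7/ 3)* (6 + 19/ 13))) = 282724560/ 228593220289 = 0.00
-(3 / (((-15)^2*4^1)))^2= -1 / 90000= -0.00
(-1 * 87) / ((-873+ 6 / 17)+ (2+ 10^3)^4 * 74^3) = -493 / 2314694671981354031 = -0.00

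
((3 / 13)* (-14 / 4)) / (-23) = 0.04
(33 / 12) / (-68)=-11 / 272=-0.04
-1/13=-0.08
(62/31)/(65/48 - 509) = -96/24367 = -0.00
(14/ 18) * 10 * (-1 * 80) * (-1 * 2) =11200/ 9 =1244.44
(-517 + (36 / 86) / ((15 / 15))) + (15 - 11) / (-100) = -555368 / 1075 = -516.62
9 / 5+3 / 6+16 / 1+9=273 / 10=27.30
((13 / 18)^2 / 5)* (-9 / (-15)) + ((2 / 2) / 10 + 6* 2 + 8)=54439 / 2700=20.16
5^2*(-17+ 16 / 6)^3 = -1987675 / 27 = -73617.59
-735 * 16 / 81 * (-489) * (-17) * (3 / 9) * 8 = -86898560 / 27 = -3218465.19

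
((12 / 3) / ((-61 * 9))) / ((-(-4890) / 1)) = -2 / 1342305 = -0.00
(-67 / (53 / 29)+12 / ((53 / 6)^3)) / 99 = -5455295 / 14738823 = -0.37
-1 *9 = -9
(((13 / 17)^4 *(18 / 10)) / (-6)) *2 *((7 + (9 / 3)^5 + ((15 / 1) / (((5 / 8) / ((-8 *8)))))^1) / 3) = 36729446 / 417605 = 87.95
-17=-17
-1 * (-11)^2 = -121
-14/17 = -0.82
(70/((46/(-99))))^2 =12006225/529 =22696.08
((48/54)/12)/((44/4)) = 2/297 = 0.01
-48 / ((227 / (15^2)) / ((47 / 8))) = -63450 / 227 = -279.52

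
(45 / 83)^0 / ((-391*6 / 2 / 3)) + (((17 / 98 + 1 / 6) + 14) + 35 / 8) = 8604343 / 459816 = 18.71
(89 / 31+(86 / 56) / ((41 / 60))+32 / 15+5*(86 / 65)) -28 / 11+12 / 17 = 3902071144 / 324429105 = 12.03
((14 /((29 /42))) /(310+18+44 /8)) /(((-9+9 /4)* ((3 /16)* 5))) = -25088 /2611305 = -0.01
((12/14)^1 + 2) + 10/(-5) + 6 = 48/7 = 6.86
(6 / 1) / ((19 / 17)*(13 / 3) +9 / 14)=4284 / 3917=1.09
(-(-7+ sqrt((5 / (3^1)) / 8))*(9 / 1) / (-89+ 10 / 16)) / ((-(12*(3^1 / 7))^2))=49 / 1818 - 7*sqrt(30) / 21816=0.03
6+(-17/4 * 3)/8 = 141/32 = 4.41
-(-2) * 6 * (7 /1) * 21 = 1764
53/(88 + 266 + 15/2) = 106/723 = 0.15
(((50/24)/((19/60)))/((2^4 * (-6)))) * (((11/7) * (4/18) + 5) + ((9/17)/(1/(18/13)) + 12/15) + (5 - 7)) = -8496925/25395552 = -0.33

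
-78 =-78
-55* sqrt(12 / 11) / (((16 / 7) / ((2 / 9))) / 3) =-16.75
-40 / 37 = -1.08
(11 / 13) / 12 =11 / 156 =0.07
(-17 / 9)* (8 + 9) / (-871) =289 / 7839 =0.04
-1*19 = -19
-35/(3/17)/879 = -595/2637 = -0.23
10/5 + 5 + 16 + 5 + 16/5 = 156/5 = 31.20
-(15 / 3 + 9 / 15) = -28 / 5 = -5.60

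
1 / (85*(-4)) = -1 / 340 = -0.00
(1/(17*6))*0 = 0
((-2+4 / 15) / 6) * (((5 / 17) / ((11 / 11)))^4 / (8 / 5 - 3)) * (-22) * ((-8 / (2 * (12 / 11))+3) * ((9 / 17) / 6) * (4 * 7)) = 715000 / 12778713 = 0.06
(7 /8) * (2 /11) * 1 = 7 /44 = 0.16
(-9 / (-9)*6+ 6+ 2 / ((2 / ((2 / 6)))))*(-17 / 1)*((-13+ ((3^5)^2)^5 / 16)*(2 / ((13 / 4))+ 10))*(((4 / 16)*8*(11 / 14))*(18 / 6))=-470786258519169005847931400.00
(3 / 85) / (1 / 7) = 21 / 85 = 0.25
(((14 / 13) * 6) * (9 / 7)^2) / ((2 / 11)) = 5346 / 91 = 58.75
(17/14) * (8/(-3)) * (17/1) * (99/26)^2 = -944163/1183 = -798.11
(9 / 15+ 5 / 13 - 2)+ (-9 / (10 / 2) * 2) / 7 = -696 / 455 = -1.53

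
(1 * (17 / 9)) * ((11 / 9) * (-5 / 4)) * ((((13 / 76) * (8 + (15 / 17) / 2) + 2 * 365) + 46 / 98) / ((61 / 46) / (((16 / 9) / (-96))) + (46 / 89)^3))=1502609286078197 / 50844902695776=29.55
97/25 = 3.88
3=3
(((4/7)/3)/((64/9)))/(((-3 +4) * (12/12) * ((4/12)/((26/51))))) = 39/952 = 0.04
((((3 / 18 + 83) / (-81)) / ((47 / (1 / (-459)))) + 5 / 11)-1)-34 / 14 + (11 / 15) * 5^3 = 71602033511 / 807304806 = 88.69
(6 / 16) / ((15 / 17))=17 / 40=0.42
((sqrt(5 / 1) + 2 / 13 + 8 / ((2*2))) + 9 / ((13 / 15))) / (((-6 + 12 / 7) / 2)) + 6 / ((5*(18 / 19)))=-5.63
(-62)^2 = 3844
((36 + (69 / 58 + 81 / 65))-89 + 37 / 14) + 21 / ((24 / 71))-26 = -1245221 / 105560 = -11.80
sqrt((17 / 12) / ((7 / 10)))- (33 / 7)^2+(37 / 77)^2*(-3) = -135876 / 5929+sqrt(3570) / 42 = -21.49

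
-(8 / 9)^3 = -512 / 729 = -0.70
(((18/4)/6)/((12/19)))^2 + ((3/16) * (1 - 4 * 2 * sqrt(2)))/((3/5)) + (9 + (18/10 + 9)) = 27549/1280 - 5 * sqrt(2)/2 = 17.99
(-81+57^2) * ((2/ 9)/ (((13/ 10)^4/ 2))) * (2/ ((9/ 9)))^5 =450560000/ 28561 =15775.36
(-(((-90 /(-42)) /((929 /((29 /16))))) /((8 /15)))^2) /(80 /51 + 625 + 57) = -2171356875 /24154594209923072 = -0.00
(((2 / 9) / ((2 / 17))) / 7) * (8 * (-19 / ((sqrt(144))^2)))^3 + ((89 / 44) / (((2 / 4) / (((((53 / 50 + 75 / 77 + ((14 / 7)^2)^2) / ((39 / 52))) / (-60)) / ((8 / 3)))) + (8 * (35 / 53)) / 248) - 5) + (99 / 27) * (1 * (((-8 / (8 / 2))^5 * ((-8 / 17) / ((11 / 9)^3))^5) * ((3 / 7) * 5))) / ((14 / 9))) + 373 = 244797695633429188286154406480793952919 / 656958156050376904532094298373351760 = 372.62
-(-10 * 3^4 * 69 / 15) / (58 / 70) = 130410 / 29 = 4496.90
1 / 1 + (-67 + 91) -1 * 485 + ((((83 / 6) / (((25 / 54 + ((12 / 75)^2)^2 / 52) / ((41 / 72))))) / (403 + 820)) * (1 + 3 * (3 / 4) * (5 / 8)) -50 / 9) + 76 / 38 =-165819108602491141 / 357737238289152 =-463.52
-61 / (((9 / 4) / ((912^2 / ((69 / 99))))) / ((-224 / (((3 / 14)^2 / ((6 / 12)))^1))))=5445073829888 / 69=78914113476.64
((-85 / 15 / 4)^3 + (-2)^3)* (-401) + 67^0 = 7515265 / 1728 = 4349.11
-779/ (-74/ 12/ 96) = 448704/ 37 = 12127.14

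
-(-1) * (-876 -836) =-1712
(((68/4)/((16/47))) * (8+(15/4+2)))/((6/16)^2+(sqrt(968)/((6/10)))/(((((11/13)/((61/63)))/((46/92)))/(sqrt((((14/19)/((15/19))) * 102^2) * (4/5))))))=-672754005/47641358624203+2729883087360 * sqrt(21)/47641358624203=0.26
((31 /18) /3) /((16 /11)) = 341 /864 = 0.39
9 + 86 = 95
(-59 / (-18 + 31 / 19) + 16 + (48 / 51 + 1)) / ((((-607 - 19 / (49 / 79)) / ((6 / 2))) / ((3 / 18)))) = -697711 / 41296757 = -0.02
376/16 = 47/2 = 23.50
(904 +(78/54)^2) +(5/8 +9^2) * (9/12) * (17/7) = 19137575/18144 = 1054.76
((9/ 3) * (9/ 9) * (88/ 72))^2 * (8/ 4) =242/ 9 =26.89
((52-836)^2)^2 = 377801998336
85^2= 7225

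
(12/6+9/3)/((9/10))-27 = -193/9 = -21.44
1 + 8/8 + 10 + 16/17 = 220/17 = 12.94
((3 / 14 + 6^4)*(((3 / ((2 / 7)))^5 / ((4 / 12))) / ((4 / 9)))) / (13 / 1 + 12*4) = 285868983267 / 15616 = 18306159.28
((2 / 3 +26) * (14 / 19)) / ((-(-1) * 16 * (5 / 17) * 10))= 119 / 285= 0.42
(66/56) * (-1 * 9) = -297/28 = -10.61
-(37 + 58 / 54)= -1028 / 27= -38.07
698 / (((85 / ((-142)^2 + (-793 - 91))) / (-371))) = -58737767.53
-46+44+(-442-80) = -524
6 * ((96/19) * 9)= 5184/19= 272.84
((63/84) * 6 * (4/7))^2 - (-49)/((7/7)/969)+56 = 2329637/49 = 47543.61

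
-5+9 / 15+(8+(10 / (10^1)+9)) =68 / 5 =13.60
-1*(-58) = 58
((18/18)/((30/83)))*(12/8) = 83/20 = 4.15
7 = 7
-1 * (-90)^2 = -8100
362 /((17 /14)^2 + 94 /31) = 2199512 /27383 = 80.32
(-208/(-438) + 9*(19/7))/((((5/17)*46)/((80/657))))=5192072/23165163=0.22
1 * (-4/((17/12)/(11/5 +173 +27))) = -48528/85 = -570.92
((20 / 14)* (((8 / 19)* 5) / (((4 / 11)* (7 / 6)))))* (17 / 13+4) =37.63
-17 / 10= -1.70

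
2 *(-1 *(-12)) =24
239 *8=1912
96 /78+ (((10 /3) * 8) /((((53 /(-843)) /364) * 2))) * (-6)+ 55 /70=4467784571 /9646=463174.85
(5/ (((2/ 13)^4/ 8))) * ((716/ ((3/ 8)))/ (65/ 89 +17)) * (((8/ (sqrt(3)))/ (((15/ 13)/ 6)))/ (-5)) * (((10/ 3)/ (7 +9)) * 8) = -757128804224 * sqrt(3)/ 21303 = -61558726.79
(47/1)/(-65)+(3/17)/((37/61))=-17668/40885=-0.43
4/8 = 1/2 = 0.50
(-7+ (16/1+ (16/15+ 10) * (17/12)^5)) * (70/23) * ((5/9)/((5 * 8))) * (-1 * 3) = -942510037/103016448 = -9.15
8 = 8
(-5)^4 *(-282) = -176250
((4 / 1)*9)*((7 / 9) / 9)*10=280 / 9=31.11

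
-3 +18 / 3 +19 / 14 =61 / 14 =4.36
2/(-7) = -2/7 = -0.29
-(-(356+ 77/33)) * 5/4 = 5375/12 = 447.92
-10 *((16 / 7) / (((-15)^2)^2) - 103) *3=73001218 / 23625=3090.00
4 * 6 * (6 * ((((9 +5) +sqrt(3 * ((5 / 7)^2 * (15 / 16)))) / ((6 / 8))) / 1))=720 * sqrt(5) / 7 +2688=2918.00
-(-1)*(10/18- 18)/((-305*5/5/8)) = 0.46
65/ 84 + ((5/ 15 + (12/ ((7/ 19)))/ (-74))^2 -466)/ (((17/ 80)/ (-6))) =60020772405/ 4561508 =13158.10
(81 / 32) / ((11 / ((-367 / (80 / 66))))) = -89181 / 1280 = -69.67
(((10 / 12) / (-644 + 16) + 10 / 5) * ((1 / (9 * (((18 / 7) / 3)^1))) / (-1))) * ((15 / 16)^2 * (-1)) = 1317925 / 5787648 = 0.23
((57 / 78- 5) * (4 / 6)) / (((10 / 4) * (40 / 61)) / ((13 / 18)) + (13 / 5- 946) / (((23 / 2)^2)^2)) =-3158005685 / 2458719704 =-1.28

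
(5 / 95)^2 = 1 / 361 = 0.00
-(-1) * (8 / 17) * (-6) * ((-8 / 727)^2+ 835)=-2357.65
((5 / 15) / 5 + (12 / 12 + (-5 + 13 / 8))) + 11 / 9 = -391 / 360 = -1.09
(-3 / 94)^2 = 9 / 8836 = 0.00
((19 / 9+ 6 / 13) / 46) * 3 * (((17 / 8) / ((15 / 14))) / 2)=35819 / 215280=0.17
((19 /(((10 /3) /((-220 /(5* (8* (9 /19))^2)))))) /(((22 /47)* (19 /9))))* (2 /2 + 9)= -16967 /96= -176.74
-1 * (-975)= 975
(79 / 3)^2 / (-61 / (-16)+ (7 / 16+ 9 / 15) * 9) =124820 / 2367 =52.73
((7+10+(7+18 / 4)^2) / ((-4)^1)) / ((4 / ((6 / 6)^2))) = -597 / 64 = -9.33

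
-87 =-87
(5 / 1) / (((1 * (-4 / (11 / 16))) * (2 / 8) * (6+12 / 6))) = -55 / 128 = -0.43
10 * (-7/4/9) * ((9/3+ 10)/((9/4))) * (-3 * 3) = 101.11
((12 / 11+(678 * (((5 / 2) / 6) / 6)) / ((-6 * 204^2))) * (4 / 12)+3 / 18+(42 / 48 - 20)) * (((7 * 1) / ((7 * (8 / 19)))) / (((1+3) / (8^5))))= -361779.65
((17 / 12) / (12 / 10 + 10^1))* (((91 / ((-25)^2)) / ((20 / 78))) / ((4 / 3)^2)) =25857 / 640000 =0.04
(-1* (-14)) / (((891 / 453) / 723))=509474 / 99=5146.20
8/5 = 1.60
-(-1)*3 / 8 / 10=3 / 80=0.04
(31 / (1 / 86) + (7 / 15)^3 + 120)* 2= 18806186 / 3375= 5572.20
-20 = -20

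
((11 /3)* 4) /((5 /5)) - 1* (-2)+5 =65 /3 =21.67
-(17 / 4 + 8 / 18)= -169 / 36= -4.69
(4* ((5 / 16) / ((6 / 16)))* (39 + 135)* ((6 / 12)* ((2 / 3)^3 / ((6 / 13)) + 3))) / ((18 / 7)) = 299425 / 729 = 410.73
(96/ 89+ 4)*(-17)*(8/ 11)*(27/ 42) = -276624/ 6853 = -40.37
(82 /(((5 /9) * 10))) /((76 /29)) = 10701 /1900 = 5.63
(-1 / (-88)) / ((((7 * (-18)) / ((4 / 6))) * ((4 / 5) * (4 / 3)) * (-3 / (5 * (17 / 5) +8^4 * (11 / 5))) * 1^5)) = 15047 / 88704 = 0.17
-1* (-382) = 382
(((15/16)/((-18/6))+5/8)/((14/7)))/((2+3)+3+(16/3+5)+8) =15/2528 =0.01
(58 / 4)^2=841 / 4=210.25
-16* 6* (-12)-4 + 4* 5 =1168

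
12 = 12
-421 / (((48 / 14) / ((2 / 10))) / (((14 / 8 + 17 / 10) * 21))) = -1423401 / 800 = -1779.25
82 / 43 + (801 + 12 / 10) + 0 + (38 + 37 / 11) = 1999538 / 2365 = 845.47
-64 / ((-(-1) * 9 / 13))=-92.44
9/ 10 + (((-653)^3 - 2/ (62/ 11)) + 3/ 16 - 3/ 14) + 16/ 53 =-278445076.18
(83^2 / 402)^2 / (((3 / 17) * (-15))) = -806791457 / 7272180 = -110.94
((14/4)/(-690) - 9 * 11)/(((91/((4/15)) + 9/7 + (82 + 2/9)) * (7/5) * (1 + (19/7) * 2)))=-956389/36928455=-0.03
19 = 19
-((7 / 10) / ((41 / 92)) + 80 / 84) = -10862 / 4305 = -2.52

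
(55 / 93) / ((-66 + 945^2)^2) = 55 / 74155947138333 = 0.00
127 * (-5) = -635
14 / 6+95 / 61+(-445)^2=36239287 / 183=198028.89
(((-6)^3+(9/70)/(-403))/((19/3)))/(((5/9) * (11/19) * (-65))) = 164520963/100850750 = 1.63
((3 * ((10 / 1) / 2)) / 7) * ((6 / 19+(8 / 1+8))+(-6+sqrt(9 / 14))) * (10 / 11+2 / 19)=4770 * sqrt(14) / 10241+89040 / 3971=24.17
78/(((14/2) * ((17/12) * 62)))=468/3689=0.13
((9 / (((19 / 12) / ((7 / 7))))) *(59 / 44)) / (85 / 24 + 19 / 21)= 29736 / 17347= 1.71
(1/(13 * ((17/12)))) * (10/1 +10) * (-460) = -110400/221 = -499.55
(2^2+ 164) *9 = 1512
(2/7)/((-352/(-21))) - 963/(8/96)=-2033853/176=-11555.98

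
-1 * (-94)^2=-8836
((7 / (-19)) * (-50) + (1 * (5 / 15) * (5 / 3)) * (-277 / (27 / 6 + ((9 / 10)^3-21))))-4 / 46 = 1742460268 / 62027343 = 28.09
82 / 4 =41 / 2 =20.50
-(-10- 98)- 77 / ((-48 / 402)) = 6023 / 8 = 752.88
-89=-89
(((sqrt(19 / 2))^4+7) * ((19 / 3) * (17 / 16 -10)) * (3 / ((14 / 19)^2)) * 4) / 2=-381545593 / 6272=-60833.16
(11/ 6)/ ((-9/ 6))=-11/ 9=-1.22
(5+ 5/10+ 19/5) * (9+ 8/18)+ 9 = 581/6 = 96.83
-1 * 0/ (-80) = 0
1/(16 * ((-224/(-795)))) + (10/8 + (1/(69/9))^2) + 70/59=299256649/111860224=2.68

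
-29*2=-58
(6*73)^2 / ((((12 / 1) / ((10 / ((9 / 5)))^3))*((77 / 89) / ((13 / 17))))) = 770706625000 / 318087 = 2422942.86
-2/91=-0.02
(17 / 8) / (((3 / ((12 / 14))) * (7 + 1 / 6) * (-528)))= -17 / 105952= -0.00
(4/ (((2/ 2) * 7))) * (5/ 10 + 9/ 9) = 6/ 7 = 0.86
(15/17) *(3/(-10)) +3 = 93/34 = 2.74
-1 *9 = -9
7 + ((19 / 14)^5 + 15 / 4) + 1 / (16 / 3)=8358549 / 537824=15.54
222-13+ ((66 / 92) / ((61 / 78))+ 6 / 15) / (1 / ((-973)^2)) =8750188824 / 7015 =1247354.07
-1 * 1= -1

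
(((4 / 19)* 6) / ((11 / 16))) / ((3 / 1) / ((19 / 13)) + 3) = 4 / 11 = 0.36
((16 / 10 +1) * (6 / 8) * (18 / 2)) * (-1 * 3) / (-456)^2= -117 / 462080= -0.00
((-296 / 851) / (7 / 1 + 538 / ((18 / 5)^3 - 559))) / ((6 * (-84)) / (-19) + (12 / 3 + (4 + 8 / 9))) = -1216817 / 737164329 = -0.00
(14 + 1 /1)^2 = 225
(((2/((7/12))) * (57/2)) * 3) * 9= 18468/7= 2638.29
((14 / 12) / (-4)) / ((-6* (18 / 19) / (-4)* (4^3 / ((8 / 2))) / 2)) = -133 / 5184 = -0.03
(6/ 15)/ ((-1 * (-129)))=2/ 645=0.00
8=8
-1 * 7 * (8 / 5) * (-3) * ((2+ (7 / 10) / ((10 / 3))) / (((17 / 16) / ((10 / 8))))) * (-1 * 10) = -4368 / 5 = -873.60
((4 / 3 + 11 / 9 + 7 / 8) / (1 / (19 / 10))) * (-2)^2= 4693 / 180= 26.07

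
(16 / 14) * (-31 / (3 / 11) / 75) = -2728 / 1575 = -1.73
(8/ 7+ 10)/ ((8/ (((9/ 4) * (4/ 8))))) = 351/ 224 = 1.57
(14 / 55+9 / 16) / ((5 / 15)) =2157 / 880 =2.45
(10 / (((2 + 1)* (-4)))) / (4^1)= -5 / 24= -0.21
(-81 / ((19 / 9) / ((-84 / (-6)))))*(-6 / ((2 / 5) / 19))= 153090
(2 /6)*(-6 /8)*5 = -5 /4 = -1.25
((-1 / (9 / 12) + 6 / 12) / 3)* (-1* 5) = 25 / 18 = 1.39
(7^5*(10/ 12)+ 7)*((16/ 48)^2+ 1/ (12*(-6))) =588539/ 432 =1362.36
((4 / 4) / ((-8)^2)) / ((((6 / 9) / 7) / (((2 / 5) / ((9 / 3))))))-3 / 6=-153 / 320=-0.48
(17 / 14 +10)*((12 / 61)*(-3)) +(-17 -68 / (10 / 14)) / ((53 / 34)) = -8893488 / 113155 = -78.60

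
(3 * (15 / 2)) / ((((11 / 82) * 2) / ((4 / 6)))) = 615 / 11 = 55.91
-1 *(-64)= 64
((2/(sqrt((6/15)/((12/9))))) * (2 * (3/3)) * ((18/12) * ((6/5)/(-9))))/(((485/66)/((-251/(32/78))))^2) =-10124.43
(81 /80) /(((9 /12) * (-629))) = -27 /12580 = -0.00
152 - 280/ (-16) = 339/ 2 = 169.50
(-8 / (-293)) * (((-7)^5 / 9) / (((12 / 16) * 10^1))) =-268912 / 39555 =-6.80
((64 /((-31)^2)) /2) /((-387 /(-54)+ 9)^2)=1152 /9042049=0.00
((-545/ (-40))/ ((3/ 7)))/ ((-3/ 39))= -9919/ 24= -413.29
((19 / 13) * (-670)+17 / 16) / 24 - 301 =-1706051 / 4992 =-341.76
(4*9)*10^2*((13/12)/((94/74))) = 144300/47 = 3070.21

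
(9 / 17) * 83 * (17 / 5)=747 / 5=149.40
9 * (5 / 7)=45 / 7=6.43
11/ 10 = 1.10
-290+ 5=-285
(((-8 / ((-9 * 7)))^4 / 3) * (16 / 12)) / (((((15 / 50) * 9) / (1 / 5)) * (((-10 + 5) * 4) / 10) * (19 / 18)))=-32768 / 8081268993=-0.00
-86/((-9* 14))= 43/63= 0.68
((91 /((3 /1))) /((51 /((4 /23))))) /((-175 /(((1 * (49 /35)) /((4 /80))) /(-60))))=364 /1319625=0.00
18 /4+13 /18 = 47 /9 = 5.22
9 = 9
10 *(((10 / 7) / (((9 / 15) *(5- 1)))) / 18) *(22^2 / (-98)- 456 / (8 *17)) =-863375 / 314874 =-2.74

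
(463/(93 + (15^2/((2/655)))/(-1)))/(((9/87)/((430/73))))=-268540/749637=-0.36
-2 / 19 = -0.11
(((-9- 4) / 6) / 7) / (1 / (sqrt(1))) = -13 / 42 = -0.31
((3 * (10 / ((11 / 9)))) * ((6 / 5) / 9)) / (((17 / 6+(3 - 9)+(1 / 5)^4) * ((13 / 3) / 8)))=-1.91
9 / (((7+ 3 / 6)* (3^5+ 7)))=0.00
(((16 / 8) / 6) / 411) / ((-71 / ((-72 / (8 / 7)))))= 0.00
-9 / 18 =-1 / 2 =-0.50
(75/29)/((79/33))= 1.08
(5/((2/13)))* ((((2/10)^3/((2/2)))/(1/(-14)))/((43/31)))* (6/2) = -8463/1075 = -7.87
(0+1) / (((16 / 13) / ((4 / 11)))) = 0.30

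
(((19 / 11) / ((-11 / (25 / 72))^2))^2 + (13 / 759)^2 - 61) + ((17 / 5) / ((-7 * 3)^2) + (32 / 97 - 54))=-68627703698904686374771 / 598521267997572648960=-114.66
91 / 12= 7.58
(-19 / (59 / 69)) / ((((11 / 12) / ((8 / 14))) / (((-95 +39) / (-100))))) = -125856 / 16225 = -7.76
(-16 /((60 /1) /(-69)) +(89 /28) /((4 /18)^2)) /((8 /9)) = 417141 /4480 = 93.11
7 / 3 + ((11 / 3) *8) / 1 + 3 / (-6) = 31.17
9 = 9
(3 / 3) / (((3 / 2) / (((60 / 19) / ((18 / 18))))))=40 / 19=2.11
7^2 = 49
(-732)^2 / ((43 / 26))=13931424 / 43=323986.60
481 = 481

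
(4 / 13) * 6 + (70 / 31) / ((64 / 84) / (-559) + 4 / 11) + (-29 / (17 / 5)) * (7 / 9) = 416856653 / 288440802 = 1.45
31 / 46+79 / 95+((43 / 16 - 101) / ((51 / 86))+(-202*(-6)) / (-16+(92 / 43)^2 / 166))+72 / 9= -469738059701 / 2023362440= -232.16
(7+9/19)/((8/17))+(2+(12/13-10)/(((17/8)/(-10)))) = 60.60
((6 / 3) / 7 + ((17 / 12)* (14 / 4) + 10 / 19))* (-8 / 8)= -18419 / 3192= -5.77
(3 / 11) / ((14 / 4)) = 6 / 77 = 0.08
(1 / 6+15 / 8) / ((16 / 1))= 49 / 384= 0.13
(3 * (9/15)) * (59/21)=177/35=5.06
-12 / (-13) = 12 / 13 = 0.92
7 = 7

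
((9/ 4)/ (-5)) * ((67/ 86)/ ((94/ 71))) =-42813/ 161680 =-0.26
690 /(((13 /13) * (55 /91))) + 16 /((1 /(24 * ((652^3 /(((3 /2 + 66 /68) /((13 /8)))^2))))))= 74454342853930 /1617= 46044738932.55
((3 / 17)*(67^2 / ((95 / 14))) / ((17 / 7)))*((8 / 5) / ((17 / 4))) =42232512 / 2333675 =18.10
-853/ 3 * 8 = -2274.67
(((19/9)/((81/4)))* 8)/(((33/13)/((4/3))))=31616/72171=0.44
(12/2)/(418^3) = 3/36517316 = 0.00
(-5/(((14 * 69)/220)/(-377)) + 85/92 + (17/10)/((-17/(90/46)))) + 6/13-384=1167539/25116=46.49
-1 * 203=-203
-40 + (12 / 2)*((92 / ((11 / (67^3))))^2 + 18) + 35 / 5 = 4593838480079571 / 121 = 37965607273384.88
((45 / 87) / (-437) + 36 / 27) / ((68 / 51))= 50647 / 50692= 1.00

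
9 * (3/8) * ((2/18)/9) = 0.04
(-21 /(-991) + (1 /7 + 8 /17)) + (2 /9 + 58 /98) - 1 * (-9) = 77628862 /7429527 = 10.45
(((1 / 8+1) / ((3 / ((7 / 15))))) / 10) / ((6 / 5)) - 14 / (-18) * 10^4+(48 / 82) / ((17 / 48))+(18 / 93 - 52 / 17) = 241961128627 / 31114080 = 7776.58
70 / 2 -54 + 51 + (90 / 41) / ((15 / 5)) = 1342 / 41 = 32.73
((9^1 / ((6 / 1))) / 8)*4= 3 / 4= 0.75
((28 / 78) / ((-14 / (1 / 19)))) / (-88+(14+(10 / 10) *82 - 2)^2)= -1 / 6482268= -0.00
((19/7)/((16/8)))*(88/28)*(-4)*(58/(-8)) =6061/49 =123.69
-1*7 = -7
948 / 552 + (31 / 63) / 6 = 7822 / 4347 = 1.80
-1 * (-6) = 6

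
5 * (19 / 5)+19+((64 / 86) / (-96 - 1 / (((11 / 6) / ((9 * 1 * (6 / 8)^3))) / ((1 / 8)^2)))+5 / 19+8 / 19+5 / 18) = 413112436381 / 10605070134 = 38.95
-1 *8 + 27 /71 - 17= -1748 /71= -24.62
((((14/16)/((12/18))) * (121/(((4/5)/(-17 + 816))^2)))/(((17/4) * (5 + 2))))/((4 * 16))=340793475/4096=83201.53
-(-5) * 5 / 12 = 25 / 12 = 2.08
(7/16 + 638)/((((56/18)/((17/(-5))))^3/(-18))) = 65854456299/4390400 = 14999.65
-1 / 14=-0.07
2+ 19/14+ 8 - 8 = 47/14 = 3.36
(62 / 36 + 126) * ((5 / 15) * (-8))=-9196 / 27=-340.59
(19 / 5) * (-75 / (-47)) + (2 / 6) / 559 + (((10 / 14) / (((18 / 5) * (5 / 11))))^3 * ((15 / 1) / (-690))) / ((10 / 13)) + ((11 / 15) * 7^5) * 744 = 221688916956958400101 / 24175704178080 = 9169905.26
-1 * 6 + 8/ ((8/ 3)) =-3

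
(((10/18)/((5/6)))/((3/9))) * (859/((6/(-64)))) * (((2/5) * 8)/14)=-439808/105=-4188.65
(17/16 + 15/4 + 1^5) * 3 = 279/16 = 17.44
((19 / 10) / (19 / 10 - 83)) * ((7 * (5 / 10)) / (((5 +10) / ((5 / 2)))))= -133 / 9732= -0.01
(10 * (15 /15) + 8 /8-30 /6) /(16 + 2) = 0.33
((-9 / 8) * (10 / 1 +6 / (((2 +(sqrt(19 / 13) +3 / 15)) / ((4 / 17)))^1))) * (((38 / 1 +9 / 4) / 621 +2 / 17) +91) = -2843475835 / 2538576 +4185275 * sqrt(247) / 1269288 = -1068.28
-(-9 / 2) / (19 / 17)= 153 / 38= 4.03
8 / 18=4 / 9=0.44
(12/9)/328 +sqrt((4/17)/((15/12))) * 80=1/246 +64 * sqrt(85)/17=34.71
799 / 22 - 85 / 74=14314 / 407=35.17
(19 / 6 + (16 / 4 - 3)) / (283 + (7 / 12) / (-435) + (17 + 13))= 0.01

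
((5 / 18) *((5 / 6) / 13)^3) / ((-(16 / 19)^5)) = -1547561875 / 8956869083136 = -0.00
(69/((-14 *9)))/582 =-23/24444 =-0.00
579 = 579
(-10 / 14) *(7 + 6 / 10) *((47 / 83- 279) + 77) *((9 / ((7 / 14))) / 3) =6560.98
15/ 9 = 5/ 3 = 1.67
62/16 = 31/8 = 3.88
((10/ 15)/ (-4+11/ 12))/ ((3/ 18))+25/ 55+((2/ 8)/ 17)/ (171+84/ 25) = -101659141/ 120639684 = -0.84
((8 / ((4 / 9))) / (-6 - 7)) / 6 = -3 / 13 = -0.23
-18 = -18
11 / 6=1.83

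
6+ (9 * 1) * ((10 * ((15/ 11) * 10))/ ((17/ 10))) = 136122/ 187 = 727.93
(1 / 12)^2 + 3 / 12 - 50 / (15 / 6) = -2843 / 144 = -19.74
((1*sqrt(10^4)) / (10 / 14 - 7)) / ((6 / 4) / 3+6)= -350 / 143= -2.45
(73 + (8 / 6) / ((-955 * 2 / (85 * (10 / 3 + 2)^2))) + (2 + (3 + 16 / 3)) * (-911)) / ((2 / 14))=-337249654 / 5157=-65396.48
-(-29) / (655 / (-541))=-15689 / 655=-23.95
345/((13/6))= 2070/13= 159.23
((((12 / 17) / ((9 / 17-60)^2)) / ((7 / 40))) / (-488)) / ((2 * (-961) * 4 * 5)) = 0.00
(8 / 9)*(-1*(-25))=200 / 9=22.22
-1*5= -5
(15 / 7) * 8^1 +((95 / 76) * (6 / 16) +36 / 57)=77643 / 4256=18.24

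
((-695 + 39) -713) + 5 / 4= -5471 / 4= -1367.75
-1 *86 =-86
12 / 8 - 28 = -53 / 2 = -26.50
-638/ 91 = -7.01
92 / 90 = 1.02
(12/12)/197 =1/197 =0.01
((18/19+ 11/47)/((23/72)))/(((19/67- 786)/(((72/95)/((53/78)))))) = -5716324224/1088803219039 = -0.01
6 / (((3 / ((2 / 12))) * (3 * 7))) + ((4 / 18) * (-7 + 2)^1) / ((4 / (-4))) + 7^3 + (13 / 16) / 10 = 3469619 / 10080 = 344.21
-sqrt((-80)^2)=-80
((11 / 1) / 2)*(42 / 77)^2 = 18 / 11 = 1.64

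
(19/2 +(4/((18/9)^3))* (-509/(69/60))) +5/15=-29183/138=-211.47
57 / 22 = 2.59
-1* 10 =-10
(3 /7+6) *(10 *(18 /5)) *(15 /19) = 24300 /133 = 182.71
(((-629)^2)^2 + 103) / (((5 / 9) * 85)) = 1408786208856 / 425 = 3314791079.66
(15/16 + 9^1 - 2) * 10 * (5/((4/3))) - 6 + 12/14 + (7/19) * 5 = 1252777/4256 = 294.36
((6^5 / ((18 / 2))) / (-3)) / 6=-48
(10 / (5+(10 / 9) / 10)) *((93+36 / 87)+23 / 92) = 488925 / 2668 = 183.26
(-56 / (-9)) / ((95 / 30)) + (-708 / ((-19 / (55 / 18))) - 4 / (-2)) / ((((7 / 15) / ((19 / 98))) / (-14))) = -1876652 / 2793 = -671.91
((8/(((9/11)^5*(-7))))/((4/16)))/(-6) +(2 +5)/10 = 34448363/12400290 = 2.78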